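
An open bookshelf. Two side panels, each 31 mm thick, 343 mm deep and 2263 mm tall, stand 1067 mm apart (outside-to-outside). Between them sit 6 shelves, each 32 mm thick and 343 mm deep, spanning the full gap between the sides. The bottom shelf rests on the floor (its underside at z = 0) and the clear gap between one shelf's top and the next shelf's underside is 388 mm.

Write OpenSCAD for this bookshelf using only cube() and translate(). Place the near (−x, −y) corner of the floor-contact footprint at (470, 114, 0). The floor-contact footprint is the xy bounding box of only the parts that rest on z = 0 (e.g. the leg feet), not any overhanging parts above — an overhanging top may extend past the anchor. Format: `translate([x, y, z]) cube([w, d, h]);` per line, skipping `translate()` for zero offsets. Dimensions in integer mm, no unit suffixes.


translate([470, 114, 0]) cube([31, 343, 2263]);
translate([1506, 114, 0]) cube([31, 343, 2263]);
translate([501, 114, 0]) cube([1005, 343, 32]);
translate([501, 114, 420]) cube([1005, 343, 32]);
translate([501, 114, 840]) cube([1005, 343, 32]);
translate([501, 114, 1260]) cube([1005, 343, 32]);
translate([501, 114, 1680]) cube([1005, 343, 32]);
translate([501, 114, 2100]) cube([1005, 343, 32]);


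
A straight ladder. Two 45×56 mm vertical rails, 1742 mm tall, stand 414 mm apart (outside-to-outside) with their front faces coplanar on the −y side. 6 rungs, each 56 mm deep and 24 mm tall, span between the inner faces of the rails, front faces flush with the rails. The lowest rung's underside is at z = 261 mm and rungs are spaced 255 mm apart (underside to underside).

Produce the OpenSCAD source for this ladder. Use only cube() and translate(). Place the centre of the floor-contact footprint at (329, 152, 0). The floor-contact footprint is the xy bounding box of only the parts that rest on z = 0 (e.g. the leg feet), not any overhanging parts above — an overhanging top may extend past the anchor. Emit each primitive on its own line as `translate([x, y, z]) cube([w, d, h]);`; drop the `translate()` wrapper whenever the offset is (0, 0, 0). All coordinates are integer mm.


translate([122, 124, 0]) cube([45, 56, 1742]);
translate([491, 124, 0]) cube([45, 56, 1742]);
translate([167, 124, 261]) cube([324, 56, 24]);
translate([167, 124, 516]) cube([324, 56, 24]);
translate([167, 124, 771]) cube([324, 56, 24]);
translate([167, 124, 1026]) cube([324, 56, 24]);
translate([167, 124, 1281]) cube([324, 56, 24]);
translate([167, 124, 1536]) cube([324, 56, 24]);


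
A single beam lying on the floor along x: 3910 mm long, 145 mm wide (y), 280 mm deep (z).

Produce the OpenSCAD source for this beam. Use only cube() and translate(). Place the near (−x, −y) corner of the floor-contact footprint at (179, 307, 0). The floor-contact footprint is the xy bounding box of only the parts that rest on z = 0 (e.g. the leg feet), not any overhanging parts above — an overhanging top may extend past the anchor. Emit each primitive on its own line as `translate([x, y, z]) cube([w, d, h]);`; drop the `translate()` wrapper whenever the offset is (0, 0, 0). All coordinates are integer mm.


translate([179, 307, 0]) cube([3910, 145, 280]);


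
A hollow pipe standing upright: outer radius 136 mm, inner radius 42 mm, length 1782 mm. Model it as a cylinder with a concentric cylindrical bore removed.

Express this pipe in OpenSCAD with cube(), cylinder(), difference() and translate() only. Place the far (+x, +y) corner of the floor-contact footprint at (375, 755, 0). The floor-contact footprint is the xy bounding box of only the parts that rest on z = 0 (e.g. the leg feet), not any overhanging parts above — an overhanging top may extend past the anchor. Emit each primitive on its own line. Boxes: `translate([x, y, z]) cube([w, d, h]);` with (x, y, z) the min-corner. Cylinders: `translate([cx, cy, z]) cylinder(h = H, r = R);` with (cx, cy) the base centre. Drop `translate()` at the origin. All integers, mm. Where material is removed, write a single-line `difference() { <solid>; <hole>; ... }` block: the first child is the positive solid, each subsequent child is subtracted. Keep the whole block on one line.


difference() { translate([239, 619, 0]) cylinder(h = 1782, r = 136); translate([239, 619, 0]) cylinder(h = 1782, r = 42); }


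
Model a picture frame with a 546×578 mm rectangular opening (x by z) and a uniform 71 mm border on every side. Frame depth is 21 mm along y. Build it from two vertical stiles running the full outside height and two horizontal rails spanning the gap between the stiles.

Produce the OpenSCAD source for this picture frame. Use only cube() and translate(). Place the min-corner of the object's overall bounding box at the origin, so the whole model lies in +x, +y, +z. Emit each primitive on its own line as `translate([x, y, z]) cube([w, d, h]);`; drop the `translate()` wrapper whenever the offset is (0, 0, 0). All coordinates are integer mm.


cube([71, 21, 720]);
translate([617, 0, 0]) cube([71, 21, 720]);
translate([71, 0, 0]) cube([546, 21, 71]);
translate([71, 0, 649]) cube([546, 21, 71]);


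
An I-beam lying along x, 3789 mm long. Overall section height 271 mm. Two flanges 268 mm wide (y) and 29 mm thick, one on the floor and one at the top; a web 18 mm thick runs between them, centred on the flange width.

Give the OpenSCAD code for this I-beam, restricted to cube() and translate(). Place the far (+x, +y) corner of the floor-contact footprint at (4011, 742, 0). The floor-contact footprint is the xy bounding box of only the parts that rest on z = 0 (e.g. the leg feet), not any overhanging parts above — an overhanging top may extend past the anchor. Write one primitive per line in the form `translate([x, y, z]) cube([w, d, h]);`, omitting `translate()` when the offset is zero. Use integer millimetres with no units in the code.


translate([222, 474, 0]) cube([3789, 268, 29]);
translate([222, 599, 29]) cube([3789, 18, 213]);
translate([222, 474, 242]) cube([3789, 268, 29]);


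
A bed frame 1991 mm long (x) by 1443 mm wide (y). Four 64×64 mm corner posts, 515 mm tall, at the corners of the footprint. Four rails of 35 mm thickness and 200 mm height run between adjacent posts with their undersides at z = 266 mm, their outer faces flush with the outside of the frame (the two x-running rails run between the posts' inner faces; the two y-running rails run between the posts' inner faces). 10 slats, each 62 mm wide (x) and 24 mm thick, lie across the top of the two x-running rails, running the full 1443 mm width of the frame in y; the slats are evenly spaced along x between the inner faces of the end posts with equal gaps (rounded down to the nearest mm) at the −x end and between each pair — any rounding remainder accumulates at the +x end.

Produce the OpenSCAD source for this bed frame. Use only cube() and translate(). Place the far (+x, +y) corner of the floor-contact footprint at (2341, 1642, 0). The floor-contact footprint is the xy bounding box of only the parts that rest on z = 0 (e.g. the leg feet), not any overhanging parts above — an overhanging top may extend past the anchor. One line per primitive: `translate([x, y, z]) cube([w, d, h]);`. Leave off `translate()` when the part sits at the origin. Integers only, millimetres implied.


translate([350, 199, 0]) cube([64, 64, 515]);
translate([350, 1578, 0]) cube([64, 64, 515]);
translate([2277, 199, 0]) cube([64, 64, 515]);
translate([2277, 1578, 0]) cube([64, 64, 515]);
translate([414, 199, 266]) cube([1863, 35, 200]);
translate([414, 1607, 266]) cube([1863, 35, 200]);
translate([350, 263, 266]) cube([35, 1315, 200]);
translate([2306, 263, 266]) cube([35, 1315, 200]);
translate([527, 199, 466]) cube([62, 1443, 24]);
translate([702, 199, 466]) cube([62, 1443, 24]);
translate([877, 199, 466]) cube([62, 1443, 24]);
translate([1052, 199, 466]) cube([62, 1443, 24]);
translate([1227, 199, 466]) cube([62, 1443, 24]);
translate([1402, 199, 466]) cube([62, 1443, 24]);
translate([1577, 199, 466]) cube([62, 1443, 24]);
translate([1752, 199, 466]) cube([62, 1443, 24]);
translate([1927, 199, 466]) cube([62, 1443, 24]);
translate([2102, 199, 466]) cube([62, 1443, 24]);


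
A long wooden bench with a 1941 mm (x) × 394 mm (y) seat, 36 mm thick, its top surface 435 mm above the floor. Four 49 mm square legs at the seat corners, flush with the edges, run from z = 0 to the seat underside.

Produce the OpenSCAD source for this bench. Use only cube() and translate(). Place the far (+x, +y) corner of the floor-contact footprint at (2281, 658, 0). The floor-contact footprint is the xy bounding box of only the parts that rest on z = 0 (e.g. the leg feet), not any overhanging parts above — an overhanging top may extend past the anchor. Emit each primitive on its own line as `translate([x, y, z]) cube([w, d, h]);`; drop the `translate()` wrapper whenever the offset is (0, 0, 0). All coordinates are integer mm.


// leg_h = 435 − 36 = 399
translate([340, 264, 399]) cube([1941, 394, 36]);
translate([340, 264, 0]) cube([49, 49, 399]);
translate([340, 609, 0]) cube([49, 49, 399]);
translate([2232, 264, 0]) cube([49, 49, 399]);
translate([2232, 609, 0]) cube([49, 49, 399]);


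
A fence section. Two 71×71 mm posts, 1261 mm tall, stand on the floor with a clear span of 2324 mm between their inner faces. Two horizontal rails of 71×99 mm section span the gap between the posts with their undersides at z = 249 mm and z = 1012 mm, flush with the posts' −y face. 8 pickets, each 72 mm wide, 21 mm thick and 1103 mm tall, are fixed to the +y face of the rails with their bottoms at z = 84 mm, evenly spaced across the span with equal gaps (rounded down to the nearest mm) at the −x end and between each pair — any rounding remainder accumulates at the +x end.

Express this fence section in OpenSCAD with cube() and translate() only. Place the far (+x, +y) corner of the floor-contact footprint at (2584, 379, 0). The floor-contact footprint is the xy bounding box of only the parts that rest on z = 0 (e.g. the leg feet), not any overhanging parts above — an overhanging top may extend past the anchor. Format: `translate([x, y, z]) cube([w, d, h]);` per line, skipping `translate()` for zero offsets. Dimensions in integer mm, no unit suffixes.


translate([118, 308, 0]) cube([71, 71, 1261]);
translate([2513, 308, 0]) cube([71, 71, 1261]);
translate([189, 308, 249]) cube([2324, 71, 99]);
translate([189, 308, 1012]) cube([2324, 71, 99]);
translate([383, 379, 84]) cube([72, 21, 1103]);
translate([649, 379, 84]) cube([72, 21, 1103]);
translate([915, 379, 84]) cube([72, 21, 1103]);
translate([1181, 379, 84]) cube([72, 21, 1103]);
translate([1447, 379, 84]) cube([72, 21, 1103]);
translate([1713, 379, 84]) cube([72, 21, 1103]);
translate([1979, 379, 84]) cube([72, 21, 1103]);
translate([2245, 379, 84]) cube([72, 21, 1103]);


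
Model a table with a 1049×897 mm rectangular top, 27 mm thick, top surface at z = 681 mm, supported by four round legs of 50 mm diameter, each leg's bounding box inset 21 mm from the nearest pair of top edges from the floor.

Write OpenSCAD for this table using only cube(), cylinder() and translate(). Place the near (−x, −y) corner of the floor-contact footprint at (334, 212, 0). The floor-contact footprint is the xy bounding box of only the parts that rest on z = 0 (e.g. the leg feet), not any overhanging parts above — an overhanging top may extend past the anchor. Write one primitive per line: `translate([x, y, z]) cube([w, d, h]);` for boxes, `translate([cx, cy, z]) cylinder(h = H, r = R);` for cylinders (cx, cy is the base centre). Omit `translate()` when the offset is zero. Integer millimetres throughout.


translate([313, 191, 654]) cube([1049, 897, 27]);
translate([359, 237, 0]) cylinder(h = 654, r = 25);
translate([1316, 237, 0]) cylinder(h = 654, r = 25);
translate([359, 1042, 0]) cylinder(h = 654, r = 25);
translate([1316, 1042, 0]) cylinder(h = 654, r = 25);


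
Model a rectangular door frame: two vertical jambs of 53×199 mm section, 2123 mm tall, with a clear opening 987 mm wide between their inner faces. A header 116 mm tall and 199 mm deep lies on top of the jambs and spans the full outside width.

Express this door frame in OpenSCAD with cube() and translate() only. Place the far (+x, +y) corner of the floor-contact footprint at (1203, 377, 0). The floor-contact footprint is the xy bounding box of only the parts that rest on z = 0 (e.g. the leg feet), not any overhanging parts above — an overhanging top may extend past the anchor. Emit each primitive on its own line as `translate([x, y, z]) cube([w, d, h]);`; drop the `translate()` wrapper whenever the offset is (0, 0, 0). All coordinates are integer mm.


translate([110, 178, 0]) cube([53, 199, 2123]);
translate([1150, 178, 0]) cube([53, 199, 2123]);
translate([110, 178, 2123]) cube([1093, 199, 116]);


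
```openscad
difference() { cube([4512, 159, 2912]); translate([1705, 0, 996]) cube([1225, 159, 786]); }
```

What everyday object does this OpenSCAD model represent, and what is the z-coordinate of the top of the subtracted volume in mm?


A wall with a window opening. The window head height is 1782 mm.

A wall with a rectangular opening subtracted — a window. Sill at z = 996, opening 786 mm tall, so the head is at 996 + 786 = 1782 mm.


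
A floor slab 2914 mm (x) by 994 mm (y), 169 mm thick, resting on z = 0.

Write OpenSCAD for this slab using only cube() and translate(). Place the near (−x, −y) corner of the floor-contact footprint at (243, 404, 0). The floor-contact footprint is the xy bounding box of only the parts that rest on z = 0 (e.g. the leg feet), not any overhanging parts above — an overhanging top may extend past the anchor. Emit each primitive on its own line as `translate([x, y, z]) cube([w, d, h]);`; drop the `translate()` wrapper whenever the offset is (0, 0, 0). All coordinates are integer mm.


translate([243, 404, 0]) cube([2914, 994, 169]);


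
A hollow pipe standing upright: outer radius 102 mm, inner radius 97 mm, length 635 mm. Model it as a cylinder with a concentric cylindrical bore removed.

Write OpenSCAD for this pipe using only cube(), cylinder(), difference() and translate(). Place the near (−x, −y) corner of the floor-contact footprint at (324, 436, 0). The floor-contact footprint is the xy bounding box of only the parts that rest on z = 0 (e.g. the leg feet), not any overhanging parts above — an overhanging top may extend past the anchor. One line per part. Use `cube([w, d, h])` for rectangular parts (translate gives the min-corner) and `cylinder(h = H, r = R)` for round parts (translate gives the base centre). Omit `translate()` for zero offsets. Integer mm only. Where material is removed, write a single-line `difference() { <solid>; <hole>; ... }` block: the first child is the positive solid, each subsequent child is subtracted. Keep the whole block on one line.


difference() { translate([426, 538, 0]) cylinder(h = 635, r = 102); translate([426, 538, 0]) cylinder(h = 635, r = 97); }


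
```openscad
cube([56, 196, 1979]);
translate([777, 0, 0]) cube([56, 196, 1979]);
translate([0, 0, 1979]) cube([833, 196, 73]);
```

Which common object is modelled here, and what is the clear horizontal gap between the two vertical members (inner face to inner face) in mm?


A door frame. The clear opening width is 721 mm.

Two 1979 mm tall posts with a header on top — a door frame. The left jamb is 56 mm wide at x = 0; the right jamb starts at x = 777. The clear opening is 777 − 56 = 721 mm.


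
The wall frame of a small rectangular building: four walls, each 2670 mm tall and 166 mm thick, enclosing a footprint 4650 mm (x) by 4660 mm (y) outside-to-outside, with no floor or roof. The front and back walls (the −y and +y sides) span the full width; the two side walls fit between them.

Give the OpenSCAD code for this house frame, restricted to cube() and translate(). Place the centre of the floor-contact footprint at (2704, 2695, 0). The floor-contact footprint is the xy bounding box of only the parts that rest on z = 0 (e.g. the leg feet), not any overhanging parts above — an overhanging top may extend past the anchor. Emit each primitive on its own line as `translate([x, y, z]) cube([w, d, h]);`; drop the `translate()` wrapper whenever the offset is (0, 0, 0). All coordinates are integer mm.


translate([379, 365, 0]) cube([4650, 166, 2670]);
translate([379, 4859, 0]) cube([4650, 166, 2670]);
translate([379, 531, 0]) cube([166, 4328, 2670]);
translate([4863, 531, 0]) cube([166, 4328, 2670]);


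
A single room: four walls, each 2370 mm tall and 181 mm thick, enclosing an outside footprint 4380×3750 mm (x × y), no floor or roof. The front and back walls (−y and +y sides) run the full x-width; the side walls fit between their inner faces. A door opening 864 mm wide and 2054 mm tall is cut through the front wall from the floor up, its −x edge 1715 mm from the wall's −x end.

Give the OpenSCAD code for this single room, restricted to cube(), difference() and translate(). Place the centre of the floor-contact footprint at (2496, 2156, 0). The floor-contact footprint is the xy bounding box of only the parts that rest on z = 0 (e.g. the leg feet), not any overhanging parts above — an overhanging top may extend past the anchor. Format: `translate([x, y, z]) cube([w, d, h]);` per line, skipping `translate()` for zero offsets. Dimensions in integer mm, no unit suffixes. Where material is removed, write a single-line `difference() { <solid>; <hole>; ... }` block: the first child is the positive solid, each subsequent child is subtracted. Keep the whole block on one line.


difference() { translate([306, 281, 0]) cube([4380, 181, 2370]); translate([2021, 281, 0]) cube([864, 181, 2054]); }
translate([306, 3850, 0]) cube([4380, 181, 2370]);
translate([306, 462, 0]) cube([181, 3388, 2370]);
translate([4505, 462, 0]) cube([181, 3388, 2370]);


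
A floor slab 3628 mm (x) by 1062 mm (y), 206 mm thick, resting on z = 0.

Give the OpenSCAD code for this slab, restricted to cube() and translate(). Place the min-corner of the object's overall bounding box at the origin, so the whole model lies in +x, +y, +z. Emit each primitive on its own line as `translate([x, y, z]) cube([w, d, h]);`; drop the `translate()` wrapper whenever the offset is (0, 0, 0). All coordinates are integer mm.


cube([3628, 1062, 206]);


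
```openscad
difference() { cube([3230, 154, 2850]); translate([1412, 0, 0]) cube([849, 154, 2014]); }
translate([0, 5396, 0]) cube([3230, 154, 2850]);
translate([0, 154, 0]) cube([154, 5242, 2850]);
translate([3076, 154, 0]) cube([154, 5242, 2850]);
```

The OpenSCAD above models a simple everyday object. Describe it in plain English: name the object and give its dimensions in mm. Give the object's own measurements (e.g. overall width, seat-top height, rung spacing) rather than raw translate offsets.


A single room: four walls, each 2850 mm tall and 154 mm thick, enclosing an outside footprint 3230×5550 mm (x × y), no floor or roof. The front and back walls (−y and +y sides) run the full x-width; the side walls fit between their inner faces. A door opening 849 mm wide and 2014 mm tall is cut through the front wall from the floor up, its −x edge 1412 mm from the wall's −x end.


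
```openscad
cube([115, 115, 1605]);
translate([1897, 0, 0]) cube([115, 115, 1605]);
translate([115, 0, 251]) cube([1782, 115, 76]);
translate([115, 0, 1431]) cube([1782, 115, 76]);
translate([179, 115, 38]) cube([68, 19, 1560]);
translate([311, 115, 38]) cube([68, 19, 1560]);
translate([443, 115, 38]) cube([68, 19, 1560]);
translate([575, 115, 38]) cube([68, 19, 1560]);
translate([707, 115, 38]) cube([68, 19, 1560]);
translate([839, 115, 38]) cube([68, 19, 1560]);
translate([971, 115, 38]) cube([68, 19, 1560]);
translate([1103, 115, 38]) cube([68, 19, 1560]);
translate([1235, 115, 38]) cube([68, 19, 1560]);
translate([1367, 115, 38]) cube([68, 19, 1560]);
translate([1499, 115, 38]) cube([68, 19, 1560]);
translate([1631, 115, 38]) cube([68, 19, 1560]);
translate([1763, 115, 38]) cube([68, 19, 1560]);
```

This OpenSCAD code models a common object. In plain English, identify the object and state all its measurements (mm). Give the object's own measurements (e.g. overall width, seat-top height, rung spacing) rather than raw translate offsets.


A fence section. Two 115×115 mm posts, 1605 mm tall, stand on the floor with a clear span of 1782 mm between their inner faces. Two horizontal rails of 115×76 mm section span the gap between the posts with their undersides at z = 251 mm and z = 1431 mm, flush with the posts' −y face. 13 pickets, each 68 mm wide, 19 mm thick and 1560 mm tall, are fixed to the +y face of the rails with their bottoms at z = 38 mm, spaced across the span with a 64 mm gap after the −x post and between neighbouring pickets, with 66 mm left before the +x post.


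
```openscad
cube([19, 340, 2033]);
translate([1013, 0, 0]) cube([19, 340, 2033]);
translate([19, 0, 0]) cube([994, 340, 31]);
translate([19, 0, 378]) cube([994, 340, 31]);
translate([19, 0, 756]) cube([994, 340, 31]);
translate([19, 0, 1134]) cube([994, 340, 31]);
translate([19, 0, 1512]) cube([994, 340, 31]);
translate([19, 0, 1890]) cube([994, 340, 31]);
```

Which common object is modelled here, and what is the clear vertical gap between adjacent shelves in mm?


A bookshelf. The clear shelf gap is 347 mm.

Two tall side panels with 6 horizontal boards between them — a bookshelf. The first two shelf undersides are at z = 0 and z = 378; with shelf thickness 31, the clear gap is 378 − 0 − 31 = 347 mm.


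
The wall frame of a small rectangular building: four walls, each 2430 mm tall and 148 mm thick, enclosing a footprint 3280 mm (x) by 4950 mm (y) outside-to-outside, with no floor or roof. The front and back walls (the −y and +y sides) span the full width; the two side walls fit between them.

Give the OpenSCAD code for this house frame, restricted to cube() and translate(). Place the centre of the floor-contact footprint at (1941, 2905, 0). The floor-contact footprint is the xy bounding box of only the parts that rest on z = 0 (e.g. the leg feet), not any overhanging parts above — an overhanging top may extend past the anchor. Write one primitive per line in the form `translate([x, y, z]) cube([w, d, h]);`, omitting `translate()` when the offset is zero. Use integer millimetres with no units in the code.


translate([301, 430, 0]) cube([3280, 148, 2430]);
translate([301, 5232, 0]) cube([3280, 148, 2430]);
translate([301, 578, 0]) cube([148, 4654, 2430]);
translate([3433, 578, 0]) cube([148, 4654, 2430]);


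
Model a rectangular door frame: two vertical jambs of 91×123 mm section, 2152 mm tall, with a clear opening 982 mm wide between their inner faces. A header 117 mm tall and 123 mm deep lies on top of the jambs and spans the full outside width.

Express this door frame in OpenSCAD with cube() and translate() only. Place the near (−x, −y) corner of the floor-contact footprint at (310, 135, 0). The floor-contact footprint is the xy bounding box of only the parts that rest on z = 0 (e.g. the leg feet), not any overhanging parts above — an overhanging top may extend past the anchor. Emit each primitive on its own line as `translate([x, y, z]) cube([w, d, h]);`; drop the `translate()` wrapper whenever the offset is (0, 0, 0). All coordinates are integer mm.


translate([310, 135, 0]) cube([91, 123, 2152]);
translate([1383, 135, 0]) cube([91, 123, 2152]);
translate([310, 135, 2152]) cube([1164, 123, 117]);


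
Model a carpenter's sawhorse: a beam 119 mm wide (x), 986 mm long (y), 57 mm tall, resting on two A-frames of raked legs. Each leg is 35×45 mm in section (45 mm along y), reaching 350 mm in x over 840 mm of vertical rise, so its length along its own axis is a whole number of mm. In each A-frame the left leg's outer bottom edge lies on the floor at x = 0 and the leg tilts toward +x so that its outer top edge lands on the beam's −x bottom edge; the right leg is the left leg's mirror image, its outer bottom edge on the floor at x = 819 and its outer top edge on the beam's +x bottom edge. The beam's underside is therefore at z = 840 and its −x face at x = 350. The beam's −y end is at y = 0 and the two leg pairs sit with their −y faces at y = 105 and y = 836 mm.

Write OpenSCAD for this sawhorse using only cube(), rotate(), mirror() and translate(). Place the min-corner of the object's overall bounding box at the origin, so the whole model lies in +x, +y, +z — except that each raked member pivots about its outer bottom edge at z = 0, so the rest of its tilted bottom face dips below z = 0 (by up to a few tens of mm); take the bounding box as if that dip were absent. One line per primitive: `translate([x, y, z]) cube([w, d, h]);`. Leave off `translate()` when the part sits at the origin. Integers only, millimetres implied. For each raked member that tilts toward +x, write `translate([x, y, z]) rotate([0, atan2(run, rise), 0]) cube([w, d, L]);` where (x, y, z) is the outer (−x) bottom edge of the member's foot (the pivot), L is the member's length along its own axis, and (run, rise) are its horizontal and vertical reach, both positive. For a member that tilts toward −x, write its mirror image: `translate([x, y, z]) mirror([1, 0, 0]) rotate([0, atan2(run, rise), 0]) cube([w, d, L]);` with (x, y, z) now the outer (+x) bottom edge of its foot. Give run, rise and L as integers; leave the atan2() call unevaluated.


translate([350, 0, 840]) cube([119, 986, 57]);
translate([0, 105, 0]) rotate([0, atan2(350, 840), 0]) cube([35, 45, 910]);
translate([819, 105, 0]) mirror([1, 0, 0]) rotate([0, atan2(350, 840), 0]) cube([35, 45, 910]);
translate([0, 836, 0]) rotate([0, atan2(350, 840), 0]) cube([35, 45, 910]);
translate([819, 836, 0]) mirror([1, 0, 0]) rotate([0, atan2(350, 840), 0]) cube([35, 45, 910]);


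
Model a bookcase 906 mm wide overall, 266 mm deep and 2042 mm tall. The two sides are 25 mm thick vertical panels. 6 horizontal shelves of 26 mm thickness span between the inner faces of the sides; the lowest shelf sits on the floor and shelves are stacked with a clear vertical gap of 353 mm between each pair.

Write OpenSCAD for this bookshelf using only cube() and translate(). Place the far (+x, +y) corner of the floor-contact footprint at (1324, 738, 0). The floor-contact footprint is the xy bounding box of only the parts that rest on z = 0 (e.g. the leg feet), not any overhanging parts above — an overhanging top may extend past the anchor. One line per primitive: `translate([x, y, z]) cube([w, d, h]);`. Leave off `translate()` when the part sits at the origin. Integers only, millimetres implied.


translate([418, 472, 0]) cube([25, 266, 2042]);
translate([1299, 472, 0]) cube([25, 266, 2042]);
translate([443, 472, 0]) cube([856, 266, 26]);
translate([443, 472, 379]) cube([856, 266, 26]);
translate([443, 472, 758]) cube([856, 266, 26]);
translate([443, 472, 1137]) cube([856, 266, 26]);
translate([443, 472, 1516]) cube([856, 266, 26]);
translate([443, 472, 1895]) cube([856, 266, 26]);


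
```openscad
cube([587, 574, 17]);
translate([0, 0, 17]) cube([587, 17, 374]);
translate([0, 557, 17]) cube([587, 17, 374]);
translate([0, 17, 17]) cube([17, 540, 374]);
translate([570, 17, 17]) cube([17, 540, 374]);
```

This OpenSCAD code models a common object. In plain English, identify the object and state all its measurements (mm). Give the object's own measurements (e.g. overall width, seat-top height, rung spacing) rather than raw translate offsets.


An open-topped rectangular box: outside dimensions 587×574×391 mm, with a uniform wall and base thickness of 17 mm. The base is a full 587×574 slab on the floor; four walls sit on top of the base. The front and back walls (the −y and +y sides) span the full width; the two side walls fit between them.


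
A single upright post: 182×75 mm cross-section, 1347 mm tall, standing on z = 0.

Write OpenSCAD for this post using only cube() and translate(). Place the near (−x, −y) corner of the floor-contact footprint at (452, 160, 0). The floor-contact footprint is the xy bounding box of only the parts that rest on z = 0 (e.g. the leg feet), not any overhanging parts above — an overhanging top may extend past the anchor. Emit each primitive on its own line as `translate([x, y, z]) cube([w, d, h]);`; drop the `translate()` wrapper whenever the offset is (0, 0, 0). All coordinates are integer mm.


translate([452, 160, 0]) cube([182, 75, 1347]);


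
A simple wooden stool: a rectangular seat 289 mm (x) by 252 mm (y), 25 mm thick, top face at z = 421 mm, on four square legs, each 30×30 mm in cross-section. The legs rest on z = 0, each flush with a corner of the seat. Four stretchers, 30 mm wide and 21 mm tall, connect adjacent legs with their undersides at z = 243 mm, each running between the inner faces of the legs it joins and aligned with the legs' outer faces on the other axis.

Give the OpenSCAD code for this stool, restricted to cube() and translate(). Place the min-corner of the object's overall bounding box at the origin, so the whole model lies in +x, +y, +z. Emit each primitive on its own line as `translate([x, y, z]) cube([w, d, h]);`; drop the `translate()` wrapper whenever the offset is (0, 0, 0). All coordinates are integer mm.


// leg_h = 421 - 25 = 396
// stretcher span = 289 - 2*30 = 229
translate([0, 0, 396]) cube([289, 252, 25]);
cube([30, 30, 396]);
translate([259, 0, 0]) cube([30, 30, 396]);
translate([0, 222, 0]) cube([30, 30, 396]);
translate([259, 222, 0]) cube([30, 30, 396]);
translate([30, 0, 243]) cube([229, 30, 21]);
translate([30, 222, 243]) cube([229, 30, 21]);
translate([0, 30, 243]) cube([30, 192, 21]);
translate([259, 30, 243]) cube([30, 192, 21]);


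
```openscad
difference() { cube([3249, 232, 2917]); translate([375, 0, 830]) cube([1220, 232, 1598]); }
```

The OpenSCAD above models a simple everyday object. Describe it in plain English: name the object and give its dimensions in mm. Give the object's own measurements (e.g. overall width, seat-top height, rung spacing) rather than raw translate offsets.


A wall 3249 mm long (x), 232 mm thick (y), 2917 mm tall, with a rectangular window opening cut through it. The opening is 1220 mm wide and 1598 mm tall; its sill is at z = 830 mm and its near (−x) edge is 375 mm from the wall's −x end. The opening passes through the full wall thickness.


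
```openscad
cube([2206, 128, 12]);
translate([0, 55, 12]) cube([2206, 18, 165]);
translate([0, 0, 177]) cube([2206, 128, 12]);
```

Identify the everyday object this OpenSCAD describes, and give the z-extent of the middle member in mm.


An I-beam. The web height is 165 mm.

Two wide flanges with a thin centred web — an I-beam. Overall 189 mm minus two 12 mm flanges gives a web of 189 − 2·12 = 165 mm.


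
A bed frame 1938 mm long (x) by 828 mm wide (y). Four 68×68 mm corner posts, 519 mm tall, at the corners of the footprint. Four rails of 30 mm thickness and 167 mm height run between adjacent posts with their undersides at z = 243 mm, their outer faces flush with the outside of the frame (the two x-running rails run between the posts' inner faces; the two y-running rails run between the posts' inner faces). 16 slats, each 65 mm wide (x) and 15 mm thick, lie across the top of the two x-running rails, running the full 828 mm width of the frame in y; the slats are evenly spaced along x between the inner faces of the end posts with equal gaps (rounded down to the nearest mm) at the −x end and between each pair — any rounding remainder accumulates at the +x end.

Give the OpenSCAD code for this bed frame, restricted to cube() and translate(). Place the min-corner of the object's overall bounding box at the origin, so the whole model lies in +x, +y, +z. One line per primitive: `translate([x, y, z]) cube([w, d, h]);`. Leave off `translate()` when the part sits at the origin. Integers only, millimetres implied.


cube([68, 68, 519]);
translate([0, 760, 0]) cube([68, 68, 519]);
translate([1870, 0, 0]) cube([68, 68, 519]);
translate([1870, 760, 0]) cube([68, 68, 519]);
translate([68, 0, 243]) cube([1802, 30, 167]);
translate([68, 798, 243]) cube([1802, 30, 167]);
translate([0, 68, 243]) cube([30, 692, 167]);
translate([1908, 68, 243]) cube([30, 692, 167]);
translate([112, 0, 410]) cube([65, 828, 15]);
translate([221, 0, 410]) cube([65, 828, 15]);
translate([330, 0, 410]) cube([65, 828, 15]);
translate([439, 0, 410]) cube([65, 828, 15]);
translate([548, 0, 410]) cube([65, 828, 15]);
translate([657, 0, 410]) cube([65, 828, 15]);
translate([766, 0, 410]) cube([65, 828, 15]);
translate([875, 0, 410]) cube([65, 828, 15]);
translate([984, 0, 410]) cube([65, 828, 15]);
translate([1093, 0, 410]) cube([65, 828, 15]);
translate([1202, 0, 410]) cube([65, 828, 15]);
translate([1311, 0, 410]) cube([65, 828, 15]);
translate([1420, 0, 410]) cube([65, 828, 15]);
translate([1529, 0, 410]) cube([65, 828, 15]);
translate([1638, 0, 410]) cube([65, 828, 15]);
translate([1747, 0, 410]) cube([65, 828, 15]);


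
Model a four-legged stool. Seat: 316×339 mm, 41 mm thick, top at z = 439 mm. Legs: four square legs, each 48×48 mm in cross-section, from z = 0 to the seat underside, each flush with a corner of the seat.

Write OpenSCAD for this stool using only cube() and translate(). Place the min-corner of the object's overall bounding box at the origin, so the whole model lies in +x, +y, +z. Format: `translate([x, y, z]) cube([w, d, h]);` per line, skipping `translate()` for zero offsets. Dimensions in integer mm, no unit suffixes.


translate([0, 0, 398]) cube([316, 339, 41]);
cube([48, 48, 398]);
translate([268, 0, 0]) cube([48, 48, 398]);
translate([0, 291, 0]) cube([48, 48, 398]);
translate([268, 291, 0]) cube([48, 48, 398]);


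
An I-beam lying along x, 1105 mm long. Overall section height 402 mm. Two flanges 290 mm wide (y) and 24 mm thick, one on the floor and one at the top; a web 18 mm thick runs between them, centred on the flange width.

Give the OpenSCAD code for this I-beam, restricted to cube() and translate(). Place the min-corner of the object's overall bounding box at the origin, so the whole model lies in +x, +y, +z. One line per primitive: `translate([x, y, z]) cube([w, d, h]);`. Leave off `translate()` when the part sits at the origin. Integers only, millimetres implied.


cube([1105, 290, 24]);
translate([0, 136, 24]) cube([1105, 18, 354]);
translate([0, 0, 378]) cube([1105, 290, 24]);


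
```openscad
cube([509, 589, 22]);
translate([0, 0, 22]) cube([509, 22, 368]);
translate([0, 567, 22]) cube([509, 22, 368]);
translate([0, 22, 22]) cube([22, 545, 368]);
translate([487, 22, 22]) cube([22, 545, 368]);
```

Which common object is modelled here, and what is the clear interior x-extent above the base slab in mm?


An open box. The internal width is 465 mm.

A 509×589 base slab with four walls standing on it — an open box. The base is 509 mm wide and the walls are 22 mm thick, so the internal width is 509 − 2 × 22 = 465 mm.


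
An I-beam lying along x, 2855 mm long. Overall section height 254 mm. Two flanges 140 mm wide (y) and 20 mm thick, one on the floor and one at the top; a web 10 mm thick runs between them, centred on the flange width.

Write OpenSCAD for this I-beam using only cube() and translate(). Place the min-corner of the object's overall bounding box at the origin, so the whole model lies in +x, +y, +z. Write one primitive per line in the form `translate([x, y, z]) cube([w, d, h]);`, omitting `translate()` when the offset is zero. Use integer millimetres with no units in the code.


cube([2855, 140, 20]);
translate([0, 65, 20]) cube([2855, 10, 214]);
translate([0, 0, 234]) cube([2855, 140, 20]);


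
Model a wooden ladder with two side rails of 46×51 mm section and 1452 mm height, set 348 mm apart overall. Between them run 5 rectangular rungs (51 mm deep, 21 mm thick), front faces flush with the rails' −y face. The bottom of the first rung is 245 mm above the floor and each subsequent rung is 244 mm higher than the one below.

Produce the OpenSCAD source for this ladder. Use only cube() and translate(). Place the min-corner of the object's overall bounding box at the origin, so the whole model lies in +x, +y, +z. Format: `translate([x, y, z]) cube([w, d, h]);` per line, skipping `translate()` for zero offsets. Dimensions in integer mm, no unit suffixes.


cube([46, 51, 1452]);
translate([302, 0, 0]) cube([46, 51, 1452]);
translate([46, 0, 245]) cube([256, 51, 21]);
translate([46, 0, 489]) cube([256, 51, 21]);
translate([46, 0, 733]) cube([256, 51, 21]);
translate([46, 0, 977]) cube([256, 51, 21]);
translate([46, 0, 1221]) cube([256, 51, 21]);


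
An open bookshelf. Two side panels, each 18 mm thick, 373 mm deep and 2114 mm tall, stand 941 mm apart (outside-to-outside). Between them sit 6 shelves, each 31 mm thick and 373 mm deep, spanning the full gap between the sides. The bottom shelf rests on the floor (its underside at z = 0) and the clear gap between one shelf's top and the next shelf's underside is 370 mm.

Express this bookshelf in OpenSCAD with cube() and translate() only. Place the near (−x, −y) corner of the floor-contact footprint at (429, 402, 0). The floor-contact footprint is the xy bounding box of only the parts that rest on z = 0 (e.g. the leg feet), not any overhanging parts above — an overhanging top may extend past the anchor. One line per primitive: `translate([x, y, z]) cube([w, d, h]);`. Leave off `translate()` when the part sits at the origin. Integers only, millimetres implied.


translate([429, 402, 0]) cube([18, 373, 2114]);
translate([1352, 402, 0]) cube([18, 373, 2114]);
translate([447, 402, 0]) cube([905, 373, 31]);
translate([447, 402, 401]) cube([905, 373, 31]);
translate([447, 402, 802]) cube([905, 373, 31]);
translate([447, 402, 1203]) cube([905, 373, 31]);
translate([447, 402, 1604]) cube([905, 373, 31]);
translate([447, 402, 2005]) cube([905, 373, 31]);


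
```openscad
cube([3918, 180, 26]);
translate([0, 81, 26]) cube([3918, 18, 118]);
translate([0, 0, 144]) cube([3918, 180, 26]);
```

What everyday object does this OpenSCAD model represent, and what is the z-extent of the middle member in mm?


An I-beam. The web height is 118 mm.

Two wide flanges with a thin centred web — an I-beam. Overall 170 mm minus two 26 mm flanges gives a web of 170 − 2·26 = 118 mm.


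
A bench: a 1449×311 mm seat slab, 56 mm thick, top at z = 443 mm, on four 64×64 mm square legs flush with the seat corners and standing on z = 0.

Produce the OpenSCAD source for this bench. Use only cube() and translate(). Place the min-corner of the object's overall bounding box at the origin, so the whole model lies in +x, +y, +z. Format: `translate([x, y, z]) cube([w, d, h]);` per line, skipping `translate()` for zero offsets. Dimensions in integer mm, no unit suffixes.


// leg_h = 443 − 56 = 387
translate([0, 0, 387]) cube([1449, 311, 56]);
cube([64, 64, 387]);
translate([0, 247, 0]) cube([64, 64, 387]);
translate([1385, 0, 0]) cube([64, 64, 387]);
translate([1385, 247, 0]) cube([64, 64, 387]);


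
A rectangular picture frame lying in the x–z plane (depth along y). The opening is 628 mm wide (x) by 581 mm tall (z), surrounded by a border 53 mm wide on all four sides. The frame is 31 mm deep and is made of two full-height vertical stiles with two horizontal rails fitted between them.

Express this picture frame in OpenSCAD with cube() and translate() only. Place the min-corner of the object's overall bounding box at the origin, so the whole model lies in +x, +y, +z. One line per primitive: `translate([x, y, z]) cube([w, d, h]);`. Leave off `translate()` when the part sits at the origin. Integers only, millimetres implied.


cube([53, 31, 687]);
translate([681, 0, 0]) cube([53, 31, 687]);
translate([53, 0, 0]) cube([628, 31, 53]);
translate([53, 0, 634]) cube([628, 31, 53]);


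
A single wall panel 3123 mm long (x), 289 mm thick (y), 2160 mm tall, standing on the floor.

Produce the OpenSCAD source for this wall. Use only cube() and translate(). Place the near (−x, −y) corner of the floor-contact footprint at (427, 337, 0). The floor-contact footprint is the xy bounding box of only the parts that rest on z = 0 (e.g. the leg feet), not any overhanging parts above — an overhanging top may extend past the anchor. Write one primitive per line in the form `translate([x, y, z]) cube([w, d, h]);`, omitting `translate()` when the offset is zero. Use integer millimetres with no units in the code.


translate([427, 337, 0]) cube([3123, 289, 2160]);
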